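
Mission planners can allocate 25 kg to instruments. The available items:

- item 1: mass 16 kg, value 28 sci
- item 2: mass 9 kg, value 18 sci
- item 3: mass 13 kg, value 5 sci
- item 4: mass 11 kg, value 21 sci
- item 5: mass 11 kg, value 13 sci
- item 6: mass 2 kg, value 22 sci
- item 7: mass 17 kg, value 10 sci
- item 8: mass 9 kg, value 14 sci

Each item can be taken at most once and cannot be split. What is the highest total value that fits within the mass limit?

This is a 0/1 knapsack; check combinations near the capacity.
- item 2+item 4+item 6: mass 9+11+2=22, value 18+21+22=61
- item 4+item 6+item 8: mass 11+2+9=22, value 21+22+14=57
- item 4+item 5+item 6: mass 11+11+2=24, value 21+13+22=56
Best: 61 sci.

61 sci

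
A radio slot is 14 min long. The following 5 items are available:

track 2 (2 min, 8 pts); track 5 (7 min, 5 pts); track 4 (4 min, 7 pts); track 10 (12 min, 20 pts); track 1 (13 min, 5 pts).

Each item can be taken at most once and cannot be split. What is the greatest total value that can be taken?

This is a 0/1 knapsack; check combinations near the capacity.
- track 2+track 10: duration 2+12=14, value 8+20=28
- track 10: duration 12, value 20
- track 2+track 5+track 4: duration 2+7+4=13, value 8+5+7=20
- track 2+track 4: duration 2+4=6, value 8+7=15
Best: 28 pts.

28 pts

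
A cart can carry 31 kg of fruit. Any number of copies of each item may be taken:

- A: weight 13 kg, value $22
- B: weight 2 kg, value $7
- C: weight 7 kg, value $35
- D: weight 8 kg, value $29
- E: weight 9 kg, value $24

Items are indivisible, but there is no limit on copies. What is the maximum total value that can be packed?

Best value-per-unit is C at 35/7; filling with it alone gives 4×35 = 140.
Optimal mix: 1×B + 4×C → weight 30, value 147.

$147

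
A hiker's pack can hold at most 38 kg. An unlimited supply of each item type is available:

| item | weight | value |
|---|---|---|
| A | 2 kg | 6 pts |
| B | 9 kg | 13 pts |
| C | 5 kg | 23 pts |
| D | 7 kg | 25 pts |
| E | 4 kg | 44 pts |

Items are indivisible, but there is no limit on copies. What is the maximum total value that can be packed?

402 pts

Best value-per-unit is E at 44/4; filling with it alone gives 9×44 = 396.
Optimal mix: 1×A + 9×E → weight 38, value 402.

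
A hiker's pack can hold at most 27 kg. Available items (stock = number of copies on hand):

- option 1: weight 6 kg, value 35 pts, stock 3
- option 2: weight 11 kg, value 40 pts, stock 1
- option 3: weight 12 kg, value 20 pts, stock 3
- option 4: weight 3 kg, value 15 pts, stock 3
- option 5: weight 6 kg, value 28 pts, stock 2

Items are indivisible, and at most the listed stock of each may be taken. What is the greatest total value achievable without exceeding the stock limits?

Best selections within weight 27 and stock limits:
- 3×option 1 + 3×option 4: weight 27, value 150
- 3×option 1 + 1×option 4 + 1×option 5: weight 27, value 148
Best: 150 pts.

150 pts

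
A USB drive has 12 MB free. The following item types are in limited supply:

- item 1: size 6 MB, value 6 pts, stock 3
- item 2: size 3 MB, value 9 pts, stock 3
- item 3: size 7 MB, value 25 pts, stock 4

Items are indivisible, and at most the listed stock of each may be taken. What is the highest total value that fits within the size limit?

Top feasible selections:
- 1×item 2 + 1×item 3: size 10, value 34
- 3×item 2: size 9, value 27
- 1×item 3: size 7, value 25
Best: 34 pts.

34 pts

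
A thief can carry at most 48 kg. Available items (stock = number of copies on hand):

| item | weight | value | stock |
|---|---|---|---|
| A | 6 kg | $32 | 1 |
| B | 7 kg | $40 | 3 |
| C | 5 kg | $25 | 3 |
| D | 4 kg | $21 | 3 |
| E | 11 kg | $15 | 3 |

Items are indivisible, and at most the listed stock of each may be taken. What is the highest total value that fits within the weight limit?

$258

Best selections within weight 48 and stock limits:
- 3×B + 3×C + 3×D: weight 48, value 258
- 1×A + 2×B + 3×C + 3×D: weight 47, value 250
- 1×A + 3×B + 3×C + 1×D: weight 46, value 248
Best: $258.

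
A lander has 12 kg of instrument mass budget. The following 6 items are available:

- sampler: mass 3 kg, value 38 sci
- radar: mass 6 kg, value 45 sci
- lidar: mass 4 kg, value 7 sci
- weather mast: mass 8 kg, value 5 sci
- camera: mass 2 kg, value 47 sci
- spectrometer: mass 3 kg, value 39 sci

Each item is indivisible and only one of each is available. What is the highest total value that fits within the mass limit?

Check high-value combinations within 12 kg:
- radar+camera+spectrometer: mass 6+2+3=11, value 45+47+39=131
- sampler+lidar+camera+spectrometer: mass 3+4+2+3=12, value 38+7+47+39=131
- sampler+radar+camera: mass 3+6+2=11, value 38+45+47=130
- sampler+camera+spectrometer: mass 3+2+3=8, value 38+47+39=124
- sampler+radar+spectrometer: mass 3+6+3=12, value 38+45+39=122
Best: 131 sci.

131 sci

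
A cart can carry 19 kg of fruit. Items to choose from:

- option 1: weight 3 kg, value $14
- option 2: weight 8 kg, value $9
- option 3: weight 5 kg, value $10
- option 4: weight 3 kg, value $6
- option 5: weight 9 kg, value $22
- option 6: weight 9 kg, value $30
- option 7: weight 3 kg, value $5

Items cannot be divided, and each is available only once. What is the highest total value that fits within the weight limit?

Check high-value combinations within 19 kg:
- option 1+option 4+option 6+option 7: weight 3+3+9+3=18, value 14+6+30+5=55
- option 1+option 3+option 6: weight 3+5+9=17, value 14+10+30=54
- option 5+option 6: weight 9+9=18, value 22+30=52
- option 1+option 4+option 6: weight 3+3+9=15, value 14+6+30=50
Best: $55.

$55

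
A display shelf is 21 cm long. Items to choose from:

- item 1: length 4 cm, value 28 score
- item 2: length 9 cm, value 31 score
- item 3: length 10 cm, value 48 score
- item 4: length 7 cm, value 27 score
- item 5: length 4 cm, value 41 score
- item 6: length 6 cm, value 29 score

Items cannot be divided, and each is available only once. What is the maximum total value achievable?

125 score

Check high-value combinations within 21 cm:
- item 1+item 4+item 5+item 6: length 4+7+4+6=21, value 28+27+41+29=125
- item 3+item 5+item 6: length 10+4+6=20, value 48+41+29=118
- item 1+item 3+item 5: length 4+10+4=18, value 28+48+41=117
Best: 125 score.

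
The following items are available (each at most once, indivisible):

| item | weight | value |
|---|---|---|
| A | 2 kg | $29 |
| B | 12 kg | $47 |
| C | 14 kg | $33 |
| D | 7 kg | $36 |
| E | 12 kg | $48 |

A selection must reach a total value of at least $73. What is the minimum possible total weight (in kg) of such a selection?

14

Subsets with value ≥ 73, sorted by total weight:
- A+E: weight 14, value 77
- A+B: weight 14, value 76
Minimum weight: 14 kg.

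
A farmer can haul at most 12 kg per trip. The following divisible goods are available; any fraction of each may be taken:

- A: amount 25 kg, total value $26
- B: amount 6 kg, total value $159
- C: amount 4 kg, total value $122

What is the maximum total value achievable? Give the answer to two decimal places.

283.08

Take in order of value per unit:
- C (122/4 per unit): all 4 → value 122, running total 122.00
- B (159/6 per unit): all 6 → value 159, running total 281.00
- A (26/25 per unit): 2 of 25 → value 2×26/25 = 2.0800, running total 283.08
Total 283.08.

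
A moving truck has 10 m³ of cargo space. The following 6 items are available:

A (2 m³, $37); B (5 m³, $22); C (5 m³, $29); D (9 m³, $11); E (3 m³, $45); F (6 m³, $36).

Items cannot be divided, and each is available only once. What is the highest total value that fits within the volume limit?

Check high-value combinations within 10 m³:
- A+C+E: volume 2+5+3=10, value 37+29+45=111
- A+B+E: volume 2+5+3=10, value 37+22+45=104
- A+E: volume 2+3=5, value 37+45=82
- E+F: volume 3+6=9, value 45+36=81
Best: $111.

$111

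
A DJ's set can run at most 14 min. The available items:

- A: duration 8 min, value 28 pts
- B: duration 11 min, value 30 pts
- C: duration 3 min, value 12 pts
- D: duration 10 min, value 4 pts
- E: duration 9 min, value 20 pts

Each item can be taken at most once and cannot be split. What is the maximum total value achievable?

42 pts

This is a 0/1 knapsack; check combinations near the capacity.
- B+C: duration 11+3=14, value 30+12=42
- A+C: duration 8+3=11, value 28+12=40
- C+E: duration 3+9=12, value 12+20=32
- B: duration 11, value 30
- A: duration 8, value 28
Best: 42 pts.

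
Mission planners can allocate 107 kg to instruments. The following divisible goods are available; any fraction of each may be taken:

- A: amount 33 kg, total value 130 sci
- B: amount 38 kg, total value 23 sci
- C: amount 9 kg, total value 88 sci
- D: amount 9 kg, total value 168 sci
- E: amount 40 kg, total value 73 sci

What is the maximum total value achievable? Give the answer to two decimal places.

Take in order of value per unit:
- D (168/9 per unit): all 9 → value 168, running total 168.00
- C (88/9 per unit): all 9 → value 88, running total 256.00
- A (130/33 per unit): all 33 → value 130, running total 386.00
- E (73/40 per unit): all 40 → value 73, running total 459.00
- B (23/38 per unit): 16 of 38 → value 16×23/38 = 9.6842, running total 468.68
Total 468.68.

468.68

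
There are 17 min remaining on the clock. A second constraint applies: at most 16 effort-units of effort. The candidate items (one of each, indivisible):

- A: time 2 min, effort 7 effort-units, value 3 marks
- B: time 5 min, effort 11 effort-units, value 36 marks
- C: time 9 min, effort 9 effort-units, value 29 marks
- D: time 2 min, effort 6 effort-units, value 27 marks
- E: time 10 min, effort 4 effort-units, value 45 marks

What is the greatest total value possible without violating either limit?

Feasible sets respecting both limits:
- B+E: time 15, effort 15, value 81
- D+E: time 12, effort 10, value 72
- C+D: time 11, effort 15, value 56
- A+E: time 12, effort 11, value 48
Best: 81 marks.

81 marks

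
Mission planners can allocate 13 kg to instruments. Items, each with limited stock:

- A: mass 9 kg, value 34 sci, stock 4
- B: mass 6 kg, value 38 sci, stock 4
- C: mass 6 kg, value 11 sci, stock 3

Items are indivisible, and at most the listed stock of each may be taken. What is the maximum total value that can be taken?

Top feasible selections:
- 2×B: mass 12, value 76
- 1×B + 1×C: mass 12, value 49
- 1×B: mass 6, value 38
Best: 76 sci.

76 sci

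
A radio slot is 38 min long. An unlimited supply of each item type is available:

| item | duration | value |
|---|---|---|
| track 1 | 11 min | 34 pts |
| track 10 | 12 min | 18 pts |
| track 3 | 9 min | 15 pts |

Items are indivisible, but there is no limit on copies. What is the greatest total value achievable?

102 pts

Best value-per-unit is track 1 at 34/11, and filling with it alone uses duration 3×11=33. No mix of the others beats 3×34 = 102.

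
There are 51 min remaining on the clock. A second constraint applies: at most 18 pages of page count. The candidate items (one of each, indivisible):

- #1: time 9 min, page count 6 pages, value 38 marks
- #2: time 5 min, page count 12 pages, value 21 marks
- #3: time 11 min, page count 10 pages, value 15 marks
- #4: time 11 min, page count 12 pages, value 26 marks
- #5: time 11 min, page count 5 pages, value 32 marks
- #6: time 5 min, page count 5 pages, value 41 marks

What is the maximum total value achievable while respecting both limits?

Feasible sets respecting both limits:
- #1+#5+#6: time 25, page count 16, value 111
- #1+#6: time 14, page count 11, value 79
- #5+#6: time 16, page count 10, value 73
Best: 111 marks.

111 marks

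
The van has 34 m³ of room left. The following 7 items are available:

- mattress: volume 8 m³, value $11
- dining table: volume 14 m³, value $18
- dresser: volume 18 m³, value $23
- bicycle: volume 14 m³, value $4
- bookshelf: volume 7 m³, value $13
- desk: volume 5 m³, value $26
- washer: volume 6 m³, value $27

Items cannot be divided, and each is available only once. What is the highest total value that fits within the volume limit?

Check high-value combinations within 34 m³:
- dining table+bookshelf+desk+washer: volume 14+7+5+6=32, value 18+13+26+27=84
- mattress+dining table+desk+washer: volume 8+14+5+6=33, value 11+18+26+27=82
- mattress+bookshelf+desk+washer: volume 8+7+5+6=26, value 11+13+26+27=77
Best: $84.

$84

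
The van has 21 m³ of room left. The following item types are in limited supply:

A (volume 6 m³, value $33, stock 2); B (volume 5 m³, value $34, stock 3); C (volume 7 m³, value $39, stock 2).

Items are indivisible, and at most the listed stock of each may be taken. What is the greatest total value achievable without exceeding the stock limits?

$135

Top feasible selections:
- 1×A + 3×B: volume 21, value 135
- 1×B + 2×C: volume 19, value 112
- 1×A + 2×C: volume 20, value 111
- 2×B + 1×C: volume 17, value 107
Best: $135.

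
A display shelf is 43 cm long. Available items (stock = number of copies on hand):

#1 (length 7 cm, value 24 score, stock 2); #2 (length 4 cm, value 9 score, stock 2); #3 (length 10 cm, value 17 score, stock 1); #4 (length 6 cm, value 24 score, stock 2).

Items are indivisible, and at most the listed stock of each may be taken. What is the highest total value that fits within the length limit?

122 score

Best selections within length 43 and stock limits:
- 2×#1 + 1×#2 + 1×#3 + 2×#4: length 40, value 122
- 2×#1 + 2×#2 + 2×#4: length 34, value 114
Best: 122 score.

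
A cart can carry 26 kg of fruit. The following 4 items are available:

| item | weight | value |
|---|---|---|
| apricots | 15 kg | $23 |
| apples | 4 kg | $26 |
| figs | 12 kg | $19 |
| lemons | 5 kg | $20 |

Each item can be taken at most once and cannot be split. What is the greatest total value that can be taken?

$69

Check high-value combinations within 26 kg:
- apricots+apples+lemons: weight 15+4+5=24, value 23+26+20=69
- apples+figs+lemons: weight 4+12+5=21, value 26+19+20=65
- apricots+apples: weight 15+4=19, value 23+26=49
- apples+lemons: weight 4+5=9, value 26+20=46
- apples+figs: weight 4+12=16, value 26+19=45
Best: $69.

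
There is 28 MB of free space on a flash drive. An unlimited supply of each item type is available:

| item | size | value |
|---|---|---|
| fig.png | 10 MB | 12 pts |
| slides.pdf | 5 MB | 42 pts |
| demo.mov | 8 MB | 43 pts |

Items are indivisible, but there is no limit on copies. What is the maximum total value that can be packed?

211 pts

Best value-per-unit is slides.pdf at 42/5; filling with it alone gives 5×42 = 210.
Optimal mix: 4×slides.pdf + 1×demo.mov → size 28, value 211.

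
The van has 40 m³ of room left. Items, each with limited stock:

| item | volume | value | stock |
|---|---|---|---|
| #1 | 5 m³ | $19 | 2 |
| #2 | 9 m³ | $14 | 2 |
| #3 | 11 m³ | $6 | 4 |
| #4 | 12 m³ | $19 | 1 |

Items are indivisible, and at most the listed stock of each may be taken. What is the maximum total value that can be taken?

$85

Best selections within volume 40 and stock limits:
- 2×#1 + 2×#2 + 1×#4: volume 40, value 85
- 2×#1 + 2×#2 + 1×#3: volume 39, value 72
- 2×#1 + 1×#2 + 1×#4: volume 31, value 71
- 2×#1 + 2×#2: volume 28, value 66
Best: $85.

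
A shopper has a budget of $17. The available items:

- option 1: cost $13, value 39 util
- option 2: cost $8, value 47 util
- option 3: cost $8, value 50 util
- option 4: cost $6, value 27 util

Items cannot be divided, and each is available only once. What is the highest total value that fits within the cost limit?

Check high-value combinations within $17:
- option 2+option 3: cost 8+8=16, value 47+50=97
- option 3+option 4: cost 8+6=14, value 50+27=77
- option 2+option 4: cost 8+6=14, value 47+27=74
- option 3: cost 8, value 50
- option 2: cost 8, value 47
Best: 97 util.

97 util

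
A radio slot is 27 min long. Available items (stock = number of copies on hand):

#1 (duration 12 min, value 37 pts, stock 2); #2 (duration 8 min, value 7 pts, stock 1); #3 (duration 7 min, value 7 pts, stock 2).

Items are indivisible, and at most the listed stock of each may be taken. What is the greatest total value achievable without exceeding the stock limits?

Top feasible selections:
- 2×#1: duration 24, value 74
- 1×#1 + 2×#3: duration 26, value 51
- 1×#1 + 1×#2 + 1×#3: duration 27, value 51
- 1×#1 + 1×#3: duration 19, value 44
Best: 74 pts.

74 pts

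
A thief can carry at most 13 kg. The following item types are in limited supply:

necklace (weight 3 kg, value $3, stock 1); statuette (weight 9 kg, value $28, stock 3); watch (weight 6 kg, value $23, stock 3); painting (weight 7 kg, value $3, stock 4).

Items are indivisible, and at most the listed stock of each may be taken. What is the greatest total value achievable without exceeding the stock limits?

Top feasible selections:
- 2×watch: weight 12, value 46
- 1×necklace + 1×statuette: weight 12, value 31
- 1×statuette: weight 9, value 28
- 1×necklace + 1×watch: weight 9, value 26
Best: $46.

$46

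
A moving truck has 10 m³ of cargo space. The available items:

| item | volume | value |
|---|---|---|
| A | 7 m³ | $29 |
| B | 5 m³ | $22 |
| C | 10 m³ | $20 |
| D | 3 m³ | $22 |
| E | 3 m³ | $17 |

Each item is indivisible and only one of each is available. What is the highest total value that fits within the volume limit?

Check high-value combinations within 10 m³:
- A+D: volume 7+3=10, value 29+22=51
- A+E: volume 7+3=10, value 29+17=46
- B+D: volume 5+3=8, value 22+22=44
- D+E: volume 3+3=6, value 22+17=39
Best: $51.

$51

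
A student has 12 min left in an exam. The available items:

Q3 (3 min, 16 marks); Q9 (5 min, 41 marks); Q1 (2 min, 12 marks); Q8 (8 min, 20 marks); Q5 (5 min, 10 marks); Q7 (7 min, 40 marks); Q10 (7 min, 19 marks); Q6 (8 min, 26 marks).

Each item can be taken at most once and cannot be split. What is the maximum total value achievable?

81 marks

Check high-value combinations within 12 min:
- Q9+Q7: time 5+7=12, value 41+40=81
- Q3+Q9+Q1: time 3+5+2=10, value 16+41+12=69
- Q3+Q1+Q7: time 3+2+7=12, value 16+12+40=68
- Q9+Q1+Q5: time 5+2+5=12, value 41+12+10=63
- Q9+Q10: time 5+7=12, value 41+19=60
Best: 81 marks.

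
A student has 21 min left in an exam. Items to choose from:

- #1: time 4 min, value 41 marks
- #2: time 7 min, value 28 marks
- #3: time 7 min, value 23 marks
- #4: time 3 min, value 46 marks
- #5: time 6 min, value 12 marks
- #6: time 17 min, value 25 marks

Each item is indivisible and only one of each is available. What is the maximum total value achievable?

138 marks

Check high-value combinations within 21 min:
- #1+#2+#3+#4: time 4+7+7+3=21, value 41+28+23+46=138
- #1+#2+#4+#5: time 4+7+3+6=20, value 41+28+46+12=127
- #1+#3+#4+#5: time 4+7+3+6=20, value 41+23+46+12=122
- #1+#2+#4: time 4+7+3=14, value 41+28+46=115
Best: 138 marks.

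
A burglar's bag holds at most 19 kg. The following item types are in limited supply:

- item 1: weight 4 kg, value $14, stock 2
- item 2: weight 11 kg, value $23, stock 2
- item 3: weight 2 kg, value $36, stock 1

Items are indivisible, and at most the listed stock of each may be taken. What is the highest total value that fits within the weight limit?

$73

Top feasible selections:
- 1×item 1 + 1×item 2 + 1×item 3: weight 17, value 73
- 2×item 1 + 1×item 3: weight 10, value 64
- 1×item 2 + 1×item 3: weight 13, value 59
- 2×item 1 + 1×item 2: weight 19, value 51
Best: $73.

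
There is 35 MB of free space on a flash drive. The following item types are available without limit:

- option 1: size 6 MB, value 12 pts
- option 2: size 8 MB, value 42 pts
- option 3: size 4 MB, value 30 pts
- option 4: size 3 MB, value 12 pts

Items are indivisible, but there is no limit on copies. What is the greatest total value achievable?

252 pts

Best value-per-unit is option 3 at 30/4; filling with it alone gives 8×30 = 240.
Optimal mix: 8×option 3 + 1×option 4 → size 35, value 252.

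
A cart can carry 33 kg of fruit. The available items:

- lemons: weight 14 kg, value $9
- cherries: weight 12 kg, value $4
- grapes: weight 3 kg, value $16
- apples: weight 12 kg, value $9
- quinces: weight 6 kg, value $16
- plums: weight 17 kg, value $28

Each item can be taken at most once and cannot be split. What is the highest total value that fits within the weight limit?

$60

This is a 0/1 knapsack; check combinations near the capacity.
- grapes+quinces+plums: weight 3+6+17=26, value 16+16+28=60
- grapes+apples+plums: weight 3+12+17=32, value 16+9+28=53
- cherries+grapes+plums: weight 12+3+17=32, value 4+16+28=48
- cherries+grapes+apples+quinces: weight 12+3+12+6=33, value 4+16+9+16=45
- grapes+plums: weight 3+17=20, value 16+28=44
Best: $60.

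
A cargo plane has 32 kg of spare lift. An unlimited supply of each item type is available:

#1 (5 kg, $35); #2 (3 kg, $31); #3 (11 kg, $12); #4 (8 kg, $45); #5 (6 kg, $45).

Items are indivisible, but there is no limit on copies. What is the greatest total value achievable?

$314

Best value-per-unit is #2 at 31/3; filling with it alone gives 10×31 = 310.
Optimal mix: 1×#1 + 9×#2 → weight 32, value 314.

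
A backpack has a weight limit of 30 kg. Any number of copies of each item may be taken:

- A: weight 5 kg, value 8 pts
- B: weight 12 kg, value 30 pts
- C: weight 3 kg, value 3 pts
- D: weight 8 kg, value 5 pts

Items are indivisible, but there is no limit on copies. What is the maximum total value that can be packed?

Best value-per-unit is B at 30/12; filling with it alone gives 2×30 = 60.
Optimal mix: 1×A + 2×B → weight 29, value 68.

68 pts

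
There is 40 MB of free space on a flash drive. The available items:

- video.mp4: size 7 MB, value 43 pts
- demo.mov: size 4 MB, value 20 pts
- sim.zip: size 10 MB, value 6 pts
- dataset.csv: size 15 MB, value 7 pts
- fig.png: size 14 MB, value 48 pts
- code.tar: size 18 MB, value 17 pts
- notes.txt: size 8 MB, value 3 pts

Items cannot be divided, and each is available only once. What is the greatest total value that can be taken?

118 pts

Check high-value combinations within 40 MB:
- video.mp4+demo.mov+dataset.csv+fig.png: size 7+4+15+14=40, value 43+20+7+48=118
- video.mp4+demo.mov+sim.zip+fig.png: size 7+4+10+14=35, value 43+20+6+48=117
- video.mp4+demo.mov+fig.png+notes.txt: size 7+4+14+8=33, value 43+20+48+3=114
- video.mp4+demo.mov+fig.png: size 7+4+14=25, value 43+20+48=111
Best: 118 pts.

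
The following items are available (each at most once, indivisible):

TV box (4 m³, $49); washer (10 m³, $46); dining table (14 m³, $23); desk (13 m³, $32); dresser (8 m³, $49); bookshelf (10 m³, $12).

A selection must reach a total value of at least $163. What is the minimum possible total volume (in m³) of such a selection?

35

Subsets with value ≥ 163, sorted by total volume:
- TV box+washer+desk+dresser: volume 35, value 176
- TV box+washer+dining table+dresser: volume 36, value 167
- TV box+washer+desk+dresser+bookshelf: volume 45, value 188
- TV box+washer+dining table+dresser+bookshelf: volume 46, value 179
Minimum volume: 35 m³.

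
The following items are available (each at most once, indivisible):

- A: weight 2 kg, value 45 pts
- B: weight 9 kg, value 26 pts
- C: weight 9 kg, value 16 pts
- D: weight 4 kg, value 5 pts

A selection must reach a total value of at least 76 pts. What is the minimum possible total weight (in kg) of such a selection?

Subsets with value ≥ 76, sorted by total weight:
- A+B+D: weight 15, value 76
- A+B+C: weight 20, value 87
- A+B+C+D: weight 24, value 92
Minimum weight: 15 kg.

15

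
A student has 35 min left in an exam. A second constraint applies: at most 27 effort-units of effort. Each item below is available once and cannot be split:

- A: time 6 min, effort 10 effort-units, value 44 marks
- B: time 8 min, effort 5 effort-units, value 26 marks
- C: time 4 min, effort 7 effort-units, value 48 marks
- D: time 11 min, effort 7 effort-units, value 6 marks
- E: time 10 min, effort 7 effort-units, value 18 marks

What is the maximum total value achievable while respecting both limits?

Feasible sets respecting both limits:
- A+B+C: time 18, effort 22, value 118
- A+C+E: time 20, effort 24, value 110
- A+C+D: time 21, effort 24, value 98
- B+C+D+E: time 33, effort 26, value 98
Best: 118 marks.

118 marks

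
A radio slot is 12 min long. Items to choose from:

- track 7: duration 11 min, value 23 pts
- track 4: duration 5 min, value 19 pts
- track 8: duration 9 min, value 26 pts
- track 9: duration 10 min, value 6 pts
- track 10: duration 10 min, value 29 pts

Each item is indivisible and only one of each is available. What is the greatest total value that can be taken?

29 pts

This is a 0/1 knapsack; check combinations near the capacity.
- track 10: duration 10, value 29
- track 8: duration 9, value 26
- track 7: duration 11, value 23
- track 4: duration 5, value 19
- track 9: duration 10, value 6
Best: 29 pts.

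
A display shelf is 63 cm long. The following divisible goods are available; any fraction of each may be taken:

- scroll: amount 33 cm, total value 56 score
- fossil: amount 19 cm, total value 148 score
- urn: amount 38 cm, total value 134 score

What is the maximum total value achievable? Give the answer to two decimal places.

292.18

Take in order of value per unit:
- fossil (148/19 per unit): all 19 → value 148, running total 148.00
- urn (134/38 per unit): all 38 → value 134, running total 282.00
- scroll (56/33 per unit): 6 of 33 → value 6×56/33 = 10.1818, running total 292.18
Total 292.18.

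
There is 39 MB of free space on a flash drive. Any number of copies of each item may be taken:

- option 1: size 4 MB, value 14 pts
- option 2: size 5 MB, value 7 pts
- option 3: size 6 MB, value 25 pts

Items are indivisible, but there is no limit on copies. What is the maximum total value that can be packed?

Best value-per-unit is option 3 at 25/6; filling with it alone gives 6×25 = 150.
Optimal mix: 2×option 1 + 5×option 3 → size 38, value 153.

153 pts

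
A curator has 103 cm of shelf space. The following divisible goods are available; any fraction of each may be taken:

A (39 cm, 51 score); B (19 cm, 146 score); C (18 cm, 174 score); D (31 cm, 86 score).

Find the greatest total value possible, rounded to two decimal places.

Take in order of value per unit:
- C (174/18 per unit): all 18 → value 174, running total 174.00
- B (146/19 per unit): all 19 → value 146, running total 320.00
- D (86/31 per unit): all 31 → value 86, running total 406.00
- A (51/39 per unit): 35 of 39 → value 35×51/39 = 45.7692, running total 451.77
Total 451.77.

451.77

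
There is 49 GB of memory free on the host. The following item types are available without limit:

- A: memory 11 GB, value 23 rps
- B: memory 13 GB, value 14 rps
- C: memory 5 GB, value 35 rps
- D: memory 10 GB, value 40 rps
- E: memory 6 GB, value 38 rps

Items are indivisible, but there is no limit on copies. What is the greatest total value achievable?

327 rps

Best value-per-unit is C at 35/5; filling with it alone gives 9×35 = 315.
Optimal mix: 5×C + 4×E → memory 49, value 327.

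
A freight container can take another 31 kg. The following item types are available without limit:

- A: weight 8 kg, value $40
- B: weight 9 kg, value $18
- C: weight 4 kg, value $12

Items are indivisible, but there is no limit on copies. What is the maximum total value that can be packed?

Best value-per-unit is A at 40/8; filling with it alone gives 3×40 = 120.
Optimal mix: 3×A + 1×C → weight 28, value 132.

$132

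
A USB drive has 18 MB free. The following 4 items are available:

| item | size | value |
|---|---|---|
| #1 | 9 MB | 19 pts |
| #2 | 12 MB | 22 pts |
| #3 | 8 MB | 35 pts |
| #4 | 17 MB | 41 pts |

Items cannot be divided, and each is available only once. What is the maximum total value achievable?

Check high-value combinations within 18 MB:
- #1+#3: size 9+8=17, value 19+35=54
- #4: size 17, value 41
- #3: size 8, value 35
- #2: size 12, value 22
Best: 54 pts.

54 pts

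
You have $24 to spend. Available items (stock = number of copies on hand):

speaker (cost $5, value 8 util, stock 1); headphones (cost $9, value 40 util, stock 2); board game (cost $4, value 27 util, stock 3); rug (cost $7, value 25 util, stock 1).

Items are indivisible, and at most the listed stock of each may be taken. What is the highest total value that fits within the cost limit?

Best selections within cost 24 and stock limits:
- 1×headphones + 3×board game: cost 21, value 121
- 1×headphones + 2×board game + 1×rug: cost 24, value 119
- 1×speaker + 3×board game + 1×rug: cost 24, value 114
- 2×headphones + 1×board game: cost 22, value 107
Best: 121 util.

121 util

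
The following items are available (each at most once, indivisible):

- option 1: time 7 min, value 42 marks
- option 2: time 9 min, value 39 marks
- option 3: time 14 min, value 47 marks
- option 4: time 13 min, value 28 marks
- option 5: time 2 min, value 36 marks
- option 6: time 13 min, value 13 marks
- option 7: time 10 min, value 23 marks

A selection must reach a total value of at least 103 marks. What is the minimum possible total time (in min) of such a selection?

Subsets with value ≥ 103, sorted by total time:
- option 1+option 2+option 5: time 18, value 117
- option 1+option 4+option 5: time 22, value 106
- option 1+option 3+option 5: time 23, value 125
Minimum time: 18 min.

18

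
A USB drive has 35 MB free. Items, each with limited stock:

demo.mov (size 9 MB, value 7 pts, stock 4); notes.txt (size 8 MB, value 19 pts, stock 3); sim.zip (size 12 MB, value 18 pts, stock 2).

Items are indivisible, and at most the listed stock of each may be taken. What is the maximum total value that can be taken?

64 pts

Best selections within size 35 and stock limits:
- 1×demo.mov + 3×notes.txt: size 33, value 64
- 3×notes.txt: size 24, value 57
- 2×notes.txt + 1×sim.zip: size 28, value 56
Best: 64 pts.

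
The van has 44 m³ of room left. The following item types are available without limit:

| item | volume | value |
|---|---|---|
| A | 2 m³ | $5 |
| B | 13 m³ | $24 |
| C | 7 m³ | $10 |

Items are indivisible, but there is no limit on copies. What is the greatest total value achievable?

Best value-per-unit is A at 5/2, and filling with it alone uses volume 22×2=44. No mix of the others beats 22×5 = 110.

$110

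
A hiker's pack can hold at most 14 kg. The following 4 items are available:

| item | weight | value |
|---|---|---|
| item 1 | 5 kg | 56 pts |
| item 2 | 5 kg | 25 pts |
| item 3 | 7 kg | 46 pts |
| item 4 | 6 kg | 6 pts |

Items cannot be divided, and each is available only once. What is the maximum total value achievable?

102 pts

This is a 0/1 knapsack; check combinations near the capacity.
- item 1+item 3: weight 5+7=12, value 56+46=102
- item 1+item 2: weight 5+5=10, value 56+25=81
- item 2+item 3: weight 5+7=12, value 25+46=71
- item 1+item 4: weight 5+6=11, value 56+6=62
Best: 102 pts.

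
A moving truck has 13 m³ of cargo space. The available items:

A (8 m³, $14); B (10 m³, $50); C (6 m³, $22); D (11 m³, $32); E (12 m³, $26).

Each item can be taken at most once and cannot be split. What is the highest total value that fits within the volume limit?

Check high-value combinations within 13 m³:
- B: volume 10, value 50
- D: volume 11, value 32
- E: volume 12, value 26
- C: volume 6, value 22
- A: volume 8, value 14
Best: $50.

$50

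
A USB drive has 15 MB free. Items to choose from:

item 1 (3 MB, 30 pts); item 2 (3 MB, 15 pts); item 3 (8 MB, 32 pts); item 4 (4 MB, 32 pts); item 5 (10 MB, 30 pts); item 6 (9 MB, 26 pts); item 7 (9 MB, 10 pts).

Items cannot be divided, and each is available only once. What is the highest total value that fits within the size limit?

94 pts

This is a 0/1 knapsack; check combinations near the capacity.
- item 1+item 3+item 4: size 3+8+4=15, value 30+32+32=94
- item 2+item 3+item 4: size 3+8+4=15, value 15+32+32=79
- item 1+item 2+item 4: size 3+3+4=10, value 30+15+32=77
Best: 94 pts.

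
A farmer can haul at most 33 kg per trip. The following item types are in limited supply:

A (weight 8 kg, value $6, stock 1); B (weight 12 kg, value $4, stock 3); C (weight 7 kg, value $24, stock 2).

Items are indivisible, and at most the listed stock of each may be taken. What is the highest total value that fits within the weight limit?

$54

Top feasible selections:
- 1×A + 2×C: weight 22, value 54
- 1×B + 2×C: weight 26, value 52
- 2×C: weight 14, value 48
Best: $54.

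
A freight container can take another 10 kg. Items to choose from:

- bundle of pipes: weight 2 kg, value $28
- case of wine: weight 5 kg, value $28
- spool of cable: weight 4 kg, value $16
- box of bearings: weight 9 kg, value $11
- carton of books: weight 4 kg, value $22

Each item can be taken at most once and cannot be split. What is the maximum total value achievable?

Check high-value combinations within 10 kg:
- bundle of pipes+spool of cable+carton of books: weight 2+4+4=10, value 28+16+22=66
- bundle of pipes+case of wine: weight 2+5=7, value 28+28=56
- bundle of pipes+carton of books: weight 2+4=6, value 28+22=50
- case of wine+carton of books: weight 5+4=9, value 28+22=50
- bundle of pipes+spool of cable: weight 2+4=6, value 28+16=44
Best: $66.

$66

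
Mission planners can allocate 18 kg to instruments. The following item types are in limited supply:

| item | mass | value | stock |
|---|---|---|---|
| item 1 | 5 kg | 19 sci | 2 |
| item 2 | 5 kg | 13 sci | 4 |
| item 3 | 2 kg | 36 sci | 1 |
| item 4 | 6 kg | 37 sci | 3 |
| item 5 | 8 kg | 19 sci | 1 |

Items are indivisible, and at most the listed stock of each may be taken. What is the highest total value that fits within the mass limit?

Best selections within mass 18 and stock limits:
- 3×item 4: mass 18, value 111
- 2×item 1 + 1×item 3 + 1×item 4: mass 18, value 111
- 1×item 3 + 2×item 4: mass 14, value 110
- 1×item 1 + 1×item 2 + 1×item 3 + 1×item 4: mass 18, value 105
Best: 111 sci.

111 sci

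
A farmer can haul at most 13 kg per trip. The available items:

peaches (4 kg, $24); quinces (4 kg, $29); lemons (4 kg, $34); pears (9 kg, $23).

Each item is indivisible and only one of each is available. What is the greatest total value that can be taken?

$87

Check high-value combinations within 13 kg:
- peaches+quinces+lemons: weight 4+4+4=12, value 24+29+34=87
- quinces+lemons: weight 4+4=8, value 29+34=63
- peaches+lemons: weight 4+4=8, value 24+34=58
Best: $87.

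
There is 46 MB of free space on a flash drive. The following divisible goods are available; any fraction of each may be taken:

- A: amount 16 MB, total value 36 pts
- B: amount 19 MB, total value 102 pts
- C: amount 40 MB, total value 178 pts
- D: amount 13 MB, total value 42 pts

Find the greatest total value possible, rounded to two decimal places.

222.15

Take in order of value per unit:
- B (102/19 per unit): all 19 → value 102, running total 102.00
- C (178/40 per unit): 27 of 40 → value 27×178/40 = 120.1500, running total 222.15
Total 222.15.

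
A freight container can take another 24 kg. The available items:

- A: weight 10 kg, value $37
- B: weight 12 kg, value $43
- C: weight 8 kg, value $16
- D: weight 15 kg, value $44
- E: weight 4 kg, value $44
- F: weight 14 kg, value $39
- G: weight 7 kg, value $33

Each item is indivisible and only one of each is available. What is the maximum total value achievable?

$120

This is a 0/1 knapsack; check combinations near the capacity.
- B+E+G: weight 12+4+7=23, value 43+44+33=120
- A+E+G: weight 10+4+7=21, value 37+44+33=114
- B+C+E: weight 12+8+4=24, value 43+16+44=103
Best: $120.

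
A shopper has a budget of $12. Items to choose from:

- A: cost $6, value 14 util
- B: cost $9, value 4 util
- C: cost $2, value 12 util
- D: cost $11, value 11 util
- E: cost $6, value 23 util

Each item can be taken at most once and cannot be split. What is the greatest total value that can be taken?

Check high-value combinations within $12:
- A+E: cost 6+6=12, value 14+23=37
- C+E: cost 2+6=8, value 12+23=35
- A+C: cost 6+2=8, value 14+12=26
Best: 37 util.

37 util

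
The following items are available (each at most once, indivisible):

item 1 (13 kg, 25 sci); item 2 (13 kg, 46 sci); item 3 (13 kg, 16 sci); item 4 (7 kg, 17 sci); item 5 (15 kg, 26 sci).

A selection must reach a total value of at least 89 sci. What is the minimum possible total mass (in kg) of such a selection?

Subsets with value ≥ 89, sorted by total mass:
- item 2+item 4+item 5: mass 35, value 89
- item 1+item 2+item 5: mass 41, value 97
- item 1+item 2+item 3+item 4: mass 46, value 104
- item 1+item 2+item 4+item 5: mass 48, value 114
Minimum mass: 35 kg.

35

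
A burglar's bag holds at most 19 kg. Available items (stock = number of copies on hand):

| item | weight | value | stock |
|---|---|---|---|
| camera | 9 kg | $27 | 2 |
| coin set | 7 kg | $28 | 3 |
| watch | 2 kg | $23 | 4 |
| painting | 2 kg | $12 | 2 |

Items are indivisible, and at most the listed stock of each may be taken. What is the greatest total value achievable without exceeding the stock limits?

Top feasible selections:
- 1×coin set + 4×watch + 2×painting: weight 19, value 144
- 1×coin set + 4×watch + 1×painting: weight 17, value 132
Best: $144.

$144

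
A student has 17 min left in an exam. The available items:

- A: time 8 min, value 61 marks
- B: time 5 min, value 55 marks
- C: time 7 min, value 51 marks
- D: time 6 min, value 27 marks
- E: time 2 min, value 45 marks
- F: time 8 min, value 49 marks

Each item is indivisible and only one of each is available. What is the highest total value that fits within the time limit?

This is a 0/1 knapsack; check combinations near the capacity.
- A+B+E: time 8+5+2=15, value 61+55+45=161
- A+C+E: time 8+7+2=17, value 61+51+45=157
- B+C+E: time 5+7+2=14, value 55+51+45=151
- B+E+F: time 5+2+8=15, value 55+45+49=149
Best: 161 marks.

161 marks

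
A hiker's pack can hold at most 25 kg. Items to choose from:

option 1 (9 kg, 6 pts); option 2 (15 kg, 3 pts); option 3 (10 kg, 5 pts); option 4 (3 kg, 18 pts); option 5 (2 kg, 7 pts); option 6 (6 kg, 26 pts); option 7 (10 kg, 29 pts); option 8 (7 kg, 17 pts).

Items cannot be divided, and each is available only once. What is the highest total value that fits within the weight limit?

80 pts

Check high-value combinations within 25 kg:
- option 4+option 5+option 6+option 7: weight 3+2+6+10=21, value 18+7+26+29=80
- option 5+option 6+option 7+option 8: weight 2+6+10+7=25, value 7+26+29+17=79
- option 4+option 6+option 7: weight 3+6+10=19, value 18+26+29=73
Best: 80 pts.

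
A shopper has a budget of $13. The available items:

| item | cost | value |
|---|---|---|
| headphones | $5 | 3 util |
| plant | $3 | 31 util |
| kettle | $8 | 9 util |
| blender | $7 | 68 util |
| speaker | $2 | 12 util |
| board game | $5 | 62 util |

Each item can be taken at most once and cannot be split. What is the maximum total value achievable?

Check high-value combinations within $13:
- blender+board game: cost 7+5=12, value 68+62=130
- plant+blender+speaker: cost 3+7+2=12, value 31+68+12=111
- plant+speaker+board game: cost 3+2+5=10, value 31+12+62=105
- plant+blender: cost 3+7=10, value 31+68=99
- headphones+plant+board game: cost 5+3+5=13, value 3+31+62=96
Best: 130 util.

130 util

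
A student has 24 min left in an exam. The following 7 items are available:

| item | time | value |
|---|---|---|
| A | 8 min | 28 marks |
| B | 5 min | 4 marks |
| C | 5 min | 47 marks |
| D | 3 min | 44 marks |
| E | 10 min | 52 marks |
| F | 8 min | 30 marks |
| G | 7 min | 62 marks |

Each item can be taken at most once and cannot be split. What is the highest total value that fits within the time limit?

This is a 0/1 knapsack; check combinations near the capacity.
- C+D+F+G: time 5+3+8+7=23, value 47+44+30+62=183
- A+C+D+G: time 8+5+3+7=23, value 28+47+44+62=181
- C+E+G: time 5+10+7=22, value 47+52+62=161
- D+E+G: time 3+10+7=20, value 44+52+62=158
- B+C+D+G: time 5+5+3+7=20, value 4+47+44+62=157
Best: 183 marks.

183 marks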